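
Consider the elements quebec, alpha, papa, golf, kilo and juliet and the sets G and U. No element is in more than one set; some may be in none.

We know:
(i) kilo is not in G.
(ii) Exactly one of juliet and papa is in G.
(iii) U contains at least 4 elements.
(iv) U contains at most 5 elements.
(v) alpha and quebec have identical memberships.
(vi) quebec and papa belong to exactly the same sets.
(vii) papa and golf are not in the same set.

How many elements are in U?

4

From (i): kilo ∉ G.
Suppose quebec ∈ G: no assignment then satisfies all the clues, so quebec ∉ G.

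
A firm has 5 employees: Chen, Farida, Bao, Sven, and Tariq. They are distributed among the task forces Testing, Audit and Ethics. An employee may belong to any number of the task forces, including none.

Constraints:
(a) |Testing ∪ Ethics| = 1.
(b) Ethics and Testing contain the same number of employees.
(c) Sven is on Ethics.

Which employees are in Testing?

Testing = {Sven}

From (c): Sven ∈ Ethics.
Suppose Chen ∈ Testing: no assignment then satisfies all the clues, so Chen ∉ Testing.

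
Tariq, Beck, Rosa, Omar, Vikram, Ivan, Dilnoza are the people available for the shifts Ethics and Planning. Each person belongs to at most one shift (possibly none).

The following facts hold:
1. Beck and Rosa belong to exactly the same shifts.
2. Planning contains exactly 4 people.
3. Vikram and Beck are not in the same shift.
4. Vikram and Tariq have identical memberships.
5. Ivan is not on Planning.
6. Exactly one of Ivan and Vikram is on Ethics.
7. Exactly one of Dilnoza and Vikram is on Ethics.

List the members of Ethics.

Ethics = {Tariq, Vikram}

From (5): Ivan ∉ Planning.
Suppose Tariq ∉ Ethics: no assignment then satisfies all the clues, so Tariq ∈ Ethics.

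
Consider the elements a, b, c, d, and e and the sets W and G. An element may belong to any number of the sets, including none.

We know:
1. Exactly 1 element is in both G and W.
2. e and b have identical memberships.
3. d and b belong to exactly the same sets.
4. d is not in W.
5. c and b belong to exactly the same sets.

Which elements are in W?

W = {a}

From (4): d ∉ W.
(3): b matches d: b ∉ W.
(5): c matches b: c ∉ W.
(2): e matches b: e ∉ W.
Suppose a ∉ W: no assignment then satisfies all the clues, so a ∈ W.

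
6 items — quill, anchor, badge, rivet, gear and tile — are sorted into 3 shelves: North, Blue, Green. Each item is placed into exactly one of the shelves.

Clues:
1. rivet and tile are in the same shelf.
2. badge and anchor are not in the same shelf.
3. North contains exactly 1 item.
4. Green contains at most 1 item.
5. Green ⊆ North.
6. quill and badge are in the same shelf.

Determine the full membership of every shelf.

North = {anchor}; Blue = {badge, gear, quill, rivet, tile}; Green = {}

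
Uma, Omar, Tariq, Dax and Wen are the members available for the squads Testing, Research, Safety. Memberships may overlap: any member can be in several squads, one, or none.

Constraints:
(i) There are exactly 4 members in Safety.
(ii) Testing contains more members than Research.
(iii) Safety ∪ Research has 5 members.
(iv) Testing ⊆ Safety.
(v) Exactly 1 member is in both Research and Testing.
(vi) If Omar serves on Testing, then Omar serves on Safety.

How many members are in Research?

2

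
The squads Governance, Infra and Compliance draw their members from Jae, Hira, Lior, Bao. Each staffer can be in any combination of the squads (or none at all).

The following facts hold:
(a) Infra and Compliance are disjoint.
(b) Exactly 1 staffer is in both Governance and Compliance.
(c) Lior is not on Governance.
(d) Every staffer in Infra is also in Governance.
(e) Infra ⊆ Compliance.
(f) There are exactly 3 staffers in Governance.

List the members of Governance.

Governance = {Bao, Hira, Jae}

From (c): Lior ∉ Governance.
(d) contrapositive: Lior ∉ Infra.
(f): only 3 candidates remain for Governance, so all are in.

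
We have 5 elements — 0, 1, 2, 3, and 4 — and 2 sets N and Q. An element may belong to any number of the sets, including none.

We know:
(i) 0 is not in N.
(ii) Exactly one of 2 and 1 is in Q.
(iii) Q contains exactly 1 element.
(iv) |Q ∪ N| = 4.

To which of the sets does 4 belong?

4: N

From (i): 0 ∉ N.
Suppose 4 ∉ N: no assignment then satisfies all the clues, so 4 ∈ N.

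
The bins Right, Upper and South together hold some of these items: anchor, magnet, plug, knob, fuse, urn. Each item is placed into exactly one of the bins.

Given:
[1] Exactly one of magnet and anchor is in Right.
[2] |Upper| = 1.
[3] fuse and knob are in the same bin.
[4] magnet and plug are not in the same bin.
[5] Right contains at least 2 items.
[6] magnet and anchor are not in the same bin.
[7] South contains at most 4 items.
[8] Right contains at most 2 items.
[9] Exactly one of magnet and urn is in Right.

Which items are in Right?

Right = {anchor, urn}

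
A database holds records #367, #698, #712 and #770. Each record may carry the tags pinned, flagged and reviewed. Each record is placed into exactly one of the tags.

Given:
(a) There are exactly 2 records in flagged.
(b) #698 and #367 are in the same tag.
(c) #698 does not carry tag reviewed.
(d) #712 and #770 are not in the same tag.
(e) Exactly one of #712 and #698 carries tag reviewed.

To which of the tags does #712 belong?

From (c): #698 ∉ reviewed.
(b): #367 matches #698: #367 ∉ reviewed.
(e) (exactly one): #712 ∈ reviewed.
(d): #770 ∉ reviewed.

#712: reviewed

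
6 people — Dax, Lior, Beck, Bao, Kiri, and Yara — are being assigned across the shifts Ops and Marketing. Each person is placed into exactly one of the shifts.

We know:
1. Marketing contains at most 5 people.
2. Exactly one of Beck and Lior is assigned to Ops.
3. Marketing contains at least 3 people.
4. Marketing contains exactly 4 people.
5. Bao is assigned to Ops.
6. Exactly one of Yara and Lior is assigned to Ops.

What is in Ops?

From (5): Bao ∈ Ops.
Suppose Dax ∈ Ops: no assignment then satisfies all the clues, so Dax ∉ Ops.

Ops = {Bao, Lior}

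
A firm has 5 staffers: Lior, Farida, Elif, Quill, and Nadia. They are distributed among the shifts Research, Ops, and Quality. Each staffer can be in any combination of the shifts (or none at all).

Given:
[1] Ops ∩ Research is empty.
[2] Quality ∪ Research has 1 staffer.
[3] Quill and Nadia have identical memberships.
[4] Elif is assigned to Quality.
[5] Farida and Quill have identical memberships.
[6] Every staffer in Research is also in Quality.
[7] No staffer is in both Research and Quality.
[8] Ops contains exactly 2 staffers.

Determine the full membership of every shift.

From (4): Elif ∈ Quality.
(7) (disjoint): Elif ∉ Research.
Suppose Lior ∈ Research: no assignment then satisfies all the clues, so Lior ∉ Research.

Research = {}; Ops = {Elif, Lior}; Quality = {Elif}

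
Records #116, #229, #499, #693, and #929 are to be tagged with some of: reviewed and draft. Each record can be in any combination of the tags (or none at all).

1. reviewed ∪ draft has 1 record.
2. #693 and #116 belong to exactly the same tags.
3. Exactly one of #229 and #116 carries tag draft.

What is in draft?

draft = {#229}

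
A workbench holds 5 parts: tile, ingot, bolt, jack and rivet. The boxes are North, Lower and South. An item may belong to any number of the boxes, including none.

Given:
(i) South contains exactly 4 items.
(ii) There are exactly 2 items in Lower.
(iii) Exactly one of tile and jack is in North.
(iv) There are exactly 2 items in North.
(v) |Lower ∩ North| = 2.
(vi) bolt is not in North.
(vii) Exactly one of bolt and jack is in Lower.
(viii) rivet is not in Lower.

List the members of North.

North = {ingot, jack}

From (vi): bolt ∉ North.
From (viii): rivet ∉ Lower.
Suppose tile ∈ North: no assignment then satisfies all the clues, so tile ∉ North.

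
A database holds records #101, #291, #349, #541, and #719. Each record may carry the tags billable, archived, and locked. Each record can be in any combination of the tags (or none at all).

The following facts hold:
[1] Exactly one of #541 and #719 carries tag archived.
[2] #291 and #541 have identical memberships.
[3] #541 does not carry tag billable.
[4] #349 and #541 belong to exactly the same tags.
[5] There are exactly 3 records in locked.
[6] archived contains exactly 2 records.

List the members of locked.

locked = {#291, #349, #541}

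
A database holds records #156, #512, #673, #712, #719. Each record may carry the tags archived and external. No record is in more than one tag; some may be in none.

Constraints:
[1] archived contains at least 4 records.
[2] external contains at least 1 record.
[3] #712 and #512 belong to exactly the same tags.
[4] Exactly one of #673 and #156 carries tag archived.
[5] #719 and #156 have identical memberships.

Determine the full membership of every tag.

archived = {#156, #512, #712, #719}; external = {#673}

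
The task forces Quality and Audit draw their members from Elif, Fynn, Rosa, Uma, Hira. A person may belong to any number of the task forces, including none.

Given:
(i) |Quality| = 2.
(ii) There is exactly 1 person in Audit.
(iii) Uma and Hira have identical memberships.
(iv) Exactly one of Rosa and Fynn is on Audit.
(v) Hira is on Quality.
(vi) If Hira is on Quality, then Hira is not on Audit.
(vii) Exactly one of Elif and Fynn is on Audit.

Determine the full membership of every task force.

Quality = {Hira, Uma}; Audit = {Fynn}

From (v): Hira ∈ Quality.
(iii): Uma matches Hira: Uma ∈ Quality.
(vi): Hira ∉ Audit.
(i): Quality already has 2, so the rest are out.
(iii): Uma matches Hira: Uma ∉ Audit.
Suppose Elif ∈ Audit: no assignment then satisfies all the clues, so Elif ∉ Audit.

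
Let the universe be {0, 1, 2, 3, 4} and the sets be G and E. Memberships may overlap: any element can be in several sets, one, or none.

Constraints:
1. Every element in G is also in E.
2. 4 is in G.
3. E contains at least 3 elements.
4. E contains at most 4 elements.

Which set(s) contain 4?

From (2): 4 ∈ G.
(1) with 4 ∈ G: 4 ∈ E.

4: E, G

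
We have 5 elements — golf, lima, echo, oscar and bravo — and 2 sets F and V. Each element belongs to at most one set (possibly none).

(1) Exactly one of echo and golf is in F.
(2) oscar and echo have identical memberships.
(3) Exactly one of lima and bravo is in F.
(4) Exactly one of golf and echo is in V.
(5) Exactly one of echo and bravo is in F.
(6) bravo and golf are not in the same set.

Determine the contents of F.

F = {echo, lima, oscar}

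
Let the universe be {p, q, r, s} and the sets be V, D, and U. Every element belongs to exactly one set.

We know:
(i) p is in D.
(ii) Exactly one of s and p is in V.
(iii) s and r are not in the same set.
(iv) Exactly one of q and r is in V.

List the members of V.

V = {q, s}

From (i): p ∈ D.
(ii) (exactly one): s ∈ V.
(iii): r ∉ V.
(iv) (exactly one): q ∈ V.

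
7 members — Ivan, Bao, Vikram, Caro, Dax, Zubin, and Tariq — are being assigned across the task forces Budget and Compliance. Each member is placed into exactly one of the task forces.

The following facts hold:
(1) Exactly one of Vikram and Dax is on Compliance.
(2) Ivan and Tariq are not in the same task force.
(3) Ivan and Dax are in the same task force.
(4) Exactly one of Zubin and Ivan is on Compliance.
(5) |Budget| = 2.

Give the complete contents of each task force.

Budget = {Dax, Ivan}; Compliance = {Bao, Caro, Tariq, Vikram, Zubin}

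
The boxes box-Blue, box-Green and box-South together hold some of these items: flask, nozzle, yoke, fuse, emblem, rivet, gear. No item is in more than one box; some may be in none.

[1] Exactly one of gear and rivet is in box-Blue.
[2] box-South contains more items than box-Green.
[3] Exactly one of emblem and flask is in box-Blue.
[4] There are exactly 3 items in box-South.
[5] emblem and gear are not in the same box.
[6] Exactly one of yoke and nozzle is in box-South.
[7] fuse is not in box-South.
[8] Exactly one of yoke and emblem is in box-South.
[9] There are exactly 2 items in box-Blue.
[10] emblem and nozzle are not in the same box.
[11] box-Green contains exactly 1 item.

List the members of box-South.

From (7): fuse ∉ box-South.
Suppose flask ∉ box-South: no assignment then satisfies all the clues, so flask ∈ box-South.

box-South = {flask, gear, yoke}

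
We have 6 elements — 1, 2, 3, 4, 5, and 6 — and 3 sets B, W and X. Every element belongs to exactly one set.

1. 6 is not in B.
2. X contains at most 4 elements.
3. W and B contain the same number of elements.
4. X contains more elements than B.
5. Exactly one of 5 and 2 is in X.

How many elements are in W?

1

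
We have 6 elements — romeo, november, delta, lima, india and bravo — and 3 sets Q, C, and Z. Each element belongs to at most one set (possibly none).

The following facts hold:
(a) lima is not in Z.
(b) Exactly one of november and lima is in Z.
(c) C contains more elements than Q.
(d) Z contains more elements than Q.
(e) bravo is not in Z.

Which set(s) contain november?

november: Z

From (a): lima ∉ Z.
From (e): bravo ∉ Z.
(b) (exactly one): november ∈ Z.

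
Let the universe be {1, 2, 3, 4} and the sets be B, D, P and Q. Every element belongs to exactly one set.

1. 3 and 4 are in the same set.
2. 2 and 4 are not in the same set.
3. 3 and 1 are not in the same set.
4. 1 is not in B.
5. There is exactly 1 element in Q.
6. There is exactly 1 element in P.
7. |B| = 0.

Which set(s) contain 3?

From (4): 1 ∉ B.
(7): B already has 0, so the rest are out.
Suppose 3 ∉ D: no assignment then satisfies all the clues, so 3 ∈ D.

3: D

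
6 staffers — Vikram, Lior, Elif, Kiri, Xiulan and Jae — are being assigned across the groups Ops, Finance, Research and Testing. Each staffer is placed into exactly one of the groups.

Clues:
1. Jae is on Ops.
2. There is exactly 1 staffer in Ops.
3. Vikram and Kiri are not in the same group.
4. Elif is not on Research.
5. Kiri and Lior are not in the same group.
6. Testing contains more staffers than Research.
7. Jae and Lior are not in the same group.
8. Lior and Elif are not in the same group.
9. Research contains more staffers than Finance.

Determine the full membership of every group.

From (1): Jae ∈ Ops.
From (4): Elif ∉ Research.
(2): Ops already has 1, so the rest are out.
Suppose Vikram ∈ Finance: no assignment then satisfies all the clues, so Vikram ∉ Finance.

Ops = {Jae}; Finance = {}; Research = {Lior, Vikram}; Testing = {Elif, Kiri, Xiulan}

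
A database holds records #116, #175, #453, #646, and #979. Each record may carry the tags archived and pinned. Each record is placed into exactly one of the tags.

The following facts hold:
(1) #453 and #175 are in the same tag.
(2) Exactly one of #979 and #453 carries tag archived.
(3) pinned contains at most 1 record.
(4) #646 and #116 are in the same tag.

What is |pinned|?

1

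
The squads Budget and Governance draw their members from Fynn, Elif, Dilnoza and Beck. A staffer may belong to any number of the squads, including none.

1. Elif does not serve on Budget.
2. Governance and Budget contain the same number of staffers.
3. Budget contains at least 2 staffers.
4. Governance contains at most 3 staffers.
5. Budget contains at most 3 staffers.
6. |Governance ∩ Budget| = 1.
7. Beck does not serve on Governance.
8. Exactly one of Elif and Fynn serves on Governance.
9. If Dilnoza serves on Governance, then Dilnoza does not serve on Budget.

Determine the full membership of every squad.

Budget = {Beck, Fynn}; Governance = {Dilnoza, Fynn}

From (1): Elif ∉ Budget.
From (7): Beck ∉ Governance.
Suppose Fynn ∉ Budget: no assignment then satisfies all the clues, so Fynn ∈ Budget.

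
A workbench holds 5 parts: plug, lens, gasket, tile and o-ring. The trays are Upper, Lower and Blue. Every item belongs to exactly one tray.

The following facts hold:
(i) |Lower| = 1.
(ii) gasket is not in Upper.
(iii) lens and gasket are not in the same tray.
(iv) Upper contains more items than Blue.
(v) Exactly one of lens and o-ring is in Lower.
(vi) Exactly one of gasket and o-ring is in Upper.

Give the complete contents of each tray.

Upper = {o-ring, plug, tile}; Lower = {lens}; Blue = {gasket}

From (ii): gasket ∉ Upper.
(vi) (exactly one): o-ring ∈ Upper.
(v) (exactly one): lens ∈ Lower.
(i): Lower already has 1, so the rest are out.
Only one tray left: gasket ∈ Blue.
Suppose plug ∉ Upper: no assignment then satisfies all the clues, so plug ∈ Upper.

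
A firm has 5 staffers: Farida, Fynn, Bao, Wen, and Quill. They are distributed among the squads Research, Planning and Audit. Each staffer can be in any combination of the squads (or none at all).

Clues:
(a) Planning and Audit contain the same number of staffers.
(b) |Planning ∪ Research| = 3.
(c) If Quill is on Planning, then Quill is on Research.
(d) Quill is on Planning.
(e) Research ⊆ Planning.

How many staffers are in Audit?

3

From (d): Quill ∈ Planning.
(c): Quill ∈ Research.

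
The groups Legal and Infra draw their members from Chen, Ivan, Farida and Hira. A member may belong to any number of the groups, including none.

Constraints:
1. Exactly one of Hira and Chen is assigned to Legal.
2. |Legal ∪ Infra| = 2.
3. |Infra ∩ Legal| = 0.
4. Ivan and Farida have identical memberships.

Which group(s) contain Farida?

Farida: none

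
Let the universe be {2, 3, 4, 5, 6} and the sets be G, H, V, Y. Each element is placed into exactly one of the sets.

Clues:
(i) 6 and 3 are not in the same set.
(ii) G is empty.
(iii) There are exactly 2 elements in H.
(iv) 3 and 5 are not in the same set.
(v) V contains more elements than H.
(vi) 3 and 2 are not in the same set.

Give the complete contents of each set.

(ii): G already has 0, so the rest are out.
Suppose 2 ∈ H: no assignment then satisfies all the clues, so 2 ∉ H.

G = {}; H = {3, 4}; V = {2, 5, 6}; Y = {}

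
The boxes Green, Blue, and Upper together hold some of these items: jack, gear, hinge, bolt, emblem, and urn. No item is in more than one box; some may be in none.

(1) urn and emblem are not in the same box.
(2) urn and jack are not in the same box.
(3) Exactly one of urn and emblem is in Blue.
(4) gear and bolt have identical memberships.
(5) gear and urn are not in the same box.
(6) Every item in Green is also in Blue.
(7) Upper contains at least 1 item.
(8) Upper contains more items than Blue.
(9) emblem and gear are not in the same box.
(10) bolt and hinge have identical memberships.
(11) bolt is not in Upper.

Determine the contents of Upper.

Upper = {emblem, jack}

From (11): bolt ∉ Upper.
(4): gear matches bolt: gear ∉ Upper.
(10): hinge matches bolt: hinge ∉ Upper.
Suppose jack ∉ Upper: no assignment then satisfies all the clues, so jack ∈ Upper.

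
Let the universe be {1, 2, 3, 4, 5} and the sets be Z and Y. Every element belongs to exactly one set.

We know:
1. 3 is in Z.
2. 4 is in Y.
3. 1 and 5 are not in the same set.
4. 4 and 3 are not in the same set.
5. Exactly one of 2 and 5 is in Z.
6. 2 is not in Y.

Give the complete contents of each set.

Z = {1, 2, 3}; Y = {4, 5}

From (1): 3 ∈ Z.
From (2): 4 ∈ Y.
From (6): 2 ∉ Y.
Only one set left: 2 ∈ Z.
(5) (exactly one): 5 ∉ Z.
Only one set left: 5 ∈ Y.
(3): 1 ∉ Y.
Only one set left: 1 ∈ Z.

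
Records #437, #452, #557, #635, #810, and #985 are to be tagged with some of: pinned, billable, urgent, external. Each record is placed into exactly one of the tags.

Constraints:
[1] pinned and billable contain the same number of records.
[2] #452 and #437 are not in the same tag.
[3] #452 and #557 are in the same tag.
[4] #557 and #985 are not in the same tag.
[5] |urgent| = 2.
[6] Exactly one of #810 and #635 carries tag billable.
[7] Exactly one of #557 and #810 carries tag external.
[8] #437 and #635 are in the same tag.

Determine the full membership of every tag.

pinned = {#985}; billable = {#810}; urgent = {#437, #635}; external = {#452, #557}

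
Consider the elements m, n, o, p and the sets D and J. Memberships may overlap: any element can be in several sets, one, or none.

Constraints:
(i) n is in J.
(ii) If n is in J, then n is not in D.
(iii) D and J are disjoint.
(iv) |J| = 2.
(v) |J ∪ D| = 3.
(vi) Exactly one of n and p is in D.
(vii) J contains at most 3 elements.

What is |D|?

From (i): n ∈ J.
(ii): n ∉ D.
(vi) (exactly one): p ∈ D.
(iii) (disjoint): p ∉ J.
Suppose m ∈ D: no assignment then satisfies all the clues, so m ∉ D.

1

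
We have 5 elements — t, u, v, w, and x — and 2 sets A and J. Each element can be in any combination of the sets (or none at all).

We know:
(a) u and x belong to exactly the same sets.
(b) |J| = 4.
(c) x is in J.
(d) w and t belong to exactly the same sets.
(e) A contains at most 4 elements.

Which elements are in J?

J = {t, u, w, x}

From (c): x ∈ J.
(a): u matches x: u ∈ J.
Suppose t ∉ J: no assignment then satisfies all the clues, so t ∈ J.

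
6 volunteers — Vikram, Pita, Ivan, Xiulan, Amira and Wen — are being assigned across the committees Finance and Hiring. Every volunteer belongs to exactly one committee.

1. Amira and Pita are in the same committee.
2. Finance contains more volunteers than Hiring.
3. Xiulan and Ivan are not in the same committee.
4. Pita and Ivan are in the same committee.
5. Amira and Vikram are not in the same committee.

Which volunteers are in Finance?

Finance = {Amira, Ivan, Pita, Wen}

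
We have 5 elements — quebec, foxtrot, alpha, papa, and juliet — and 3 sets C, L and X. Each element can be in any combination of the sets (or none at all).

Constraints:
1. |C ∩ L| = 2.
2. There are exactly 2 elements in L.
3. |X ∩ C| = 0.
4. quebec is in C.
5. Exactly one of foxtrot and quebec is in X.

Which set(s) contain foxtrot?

foxtrot: X

From (4): quebec ∈ C.
Suppose foxtrot ∈ C: no assignment then satisfies all the clues, so foxtrot ∉ C.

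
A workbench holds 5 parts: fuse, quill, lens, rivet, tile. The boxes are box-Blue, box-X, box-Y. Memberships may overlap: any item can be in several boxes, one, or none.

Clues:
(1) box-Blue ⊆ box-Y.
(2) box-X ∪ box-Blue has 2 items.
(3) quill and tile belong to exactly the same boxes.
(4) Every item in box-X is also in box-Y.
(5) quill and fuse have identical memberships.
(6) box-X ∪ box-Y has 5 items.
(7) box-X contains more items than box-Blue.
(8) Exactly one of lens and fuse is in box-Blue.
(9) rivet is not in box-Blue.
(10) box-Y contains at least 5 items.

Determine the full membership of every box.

box-Blue = {lens}; box-X = {lens, rivet}; box-Y = {fuse, lens, quill, rivet, tile}

From (9): rivet ∉ box-Blue.
(10): only 5 candidates remain for box-Y, so all are in.
Suppose fuse ∈ box-Blue: no assignment then satisfies all the clues, so fuse ∉ box-Blue.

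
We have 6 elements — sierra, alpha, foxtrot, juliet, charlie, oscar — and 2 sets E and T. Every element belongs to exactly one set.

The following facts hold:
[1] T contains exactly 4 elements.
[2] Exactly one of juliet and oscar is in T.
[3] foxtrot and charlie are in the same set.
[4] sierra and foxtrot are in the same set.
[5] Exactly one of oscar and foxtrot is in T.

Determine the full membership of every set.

E = {alpha, oscar}; T = {charlie, foxtrot, juliet, sierra}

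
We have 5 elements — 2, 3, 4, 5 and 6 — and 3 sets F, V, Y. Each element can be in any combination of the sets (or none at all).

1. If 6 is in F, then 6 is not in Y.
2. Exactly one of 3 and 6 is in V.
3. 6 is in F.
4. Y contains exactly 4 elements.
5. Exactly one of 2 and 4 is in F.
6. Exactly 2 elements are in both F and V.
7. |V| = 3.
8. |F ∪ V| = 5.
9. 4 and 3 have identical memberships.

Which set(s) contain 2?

2: V, Y

From (3): 6 ∈ F.
(1): 6 ∉ Y.
(4): only 4 candidates remain for Y, so all are in.
Suppose 2 ∈ F: no assignment then satisfies all the clues, so 2 ∉ F.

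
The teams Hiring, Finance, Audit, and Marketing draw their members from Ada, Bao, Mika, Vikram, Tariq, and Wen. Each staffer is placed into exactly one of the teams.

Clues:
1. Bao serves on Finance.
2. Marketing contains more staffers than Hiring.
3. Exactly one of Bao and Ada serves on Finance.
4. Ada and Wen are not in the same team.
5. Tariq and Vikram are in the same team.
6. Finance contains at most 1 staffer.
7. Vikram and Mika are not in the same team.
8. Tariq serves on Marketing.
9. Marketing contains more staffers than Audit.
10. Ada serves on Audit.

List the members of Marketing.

Marketing = {Tariq, Vikram, Wen}

From (1): Bao ∈ Finance.
From (8): Tariq ∈ Marketing.
From (10): Ada ∈ Audit.
(4): Wen ∉ Audit.
(5): Vikram matches Tariq: Vikram ∉ Hiring.
(5): Vikram matches Tariq: Vikram ∉ Finance.
(5): Vikram matches Tariq: Vikram ∉ Audit.
(5): Vikram matches Tariq: Vikram ∈ Marketing.
(6): Finance already has 1, so the rest are out.
(7): Mika ∉ Marketing.
Suppose Wen ∉ Marketing: no assignment then satisfies all the clues, so Wen ∈ Marketing.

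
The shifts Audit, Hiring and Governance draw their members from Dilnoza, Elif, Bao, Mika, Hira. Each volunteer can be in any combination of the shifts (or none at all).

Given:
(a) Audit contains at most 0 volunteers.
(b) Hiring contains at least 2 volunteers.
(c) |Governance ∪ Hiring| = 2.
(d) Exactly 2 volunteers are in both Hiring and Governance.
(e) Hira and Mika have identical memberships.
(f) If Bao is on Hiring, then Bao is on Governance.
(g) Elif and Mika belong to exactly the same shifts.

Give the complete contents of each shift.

Audit = {}; Hiring = {Bao, Dilnoza}; Governance = {Bao, Dilnoza}

(a): Audit already has 0, so the rest are out.
Suppose Dilnoza ∉ Hiring: no assignment then satisfies all the clues, so Dilnoza ∈ Hiring.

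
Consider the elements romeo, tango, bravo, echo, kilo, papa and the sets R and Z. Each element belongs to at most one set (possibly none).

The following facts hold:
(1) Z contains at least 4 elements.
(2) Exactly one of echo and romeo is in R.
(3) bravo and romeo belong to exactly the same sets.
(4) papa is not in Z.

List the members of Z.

Z = {bravo, kilo, romeo, tango}

From (4): papa ∉ Z.
Suppose romeo ∉ Z: no assignment then satisfies all the clues, so romeo ∈ Z.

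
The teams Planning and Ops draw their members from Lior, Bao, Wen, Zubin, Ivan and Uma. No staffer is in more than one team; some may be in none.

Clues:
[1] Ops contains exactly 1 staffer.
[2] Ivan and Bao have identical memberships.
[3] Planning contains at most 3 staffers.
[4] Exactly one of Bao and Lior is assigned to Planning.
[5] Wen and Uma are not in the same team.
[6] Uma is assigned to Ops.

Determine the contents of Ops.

From (6): Uma ∈ Ops.
(1): Ops already has 1, so the rest are out.

Ops = {Uma}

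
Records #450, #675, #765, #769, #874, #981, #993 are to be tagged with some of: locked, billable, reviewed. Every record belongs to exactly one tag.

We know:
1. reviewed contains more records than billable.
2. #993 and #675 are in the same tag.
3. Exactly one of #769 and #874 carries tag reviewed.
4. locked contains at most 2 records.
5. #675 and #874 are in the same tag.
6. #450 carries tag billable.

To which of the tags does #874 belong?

#874: reviewed

From (6): #450 ∈ billable.
Suppose #874 ∈ locked: no assignment then satisfies all the clues, so #874 ∉ locked.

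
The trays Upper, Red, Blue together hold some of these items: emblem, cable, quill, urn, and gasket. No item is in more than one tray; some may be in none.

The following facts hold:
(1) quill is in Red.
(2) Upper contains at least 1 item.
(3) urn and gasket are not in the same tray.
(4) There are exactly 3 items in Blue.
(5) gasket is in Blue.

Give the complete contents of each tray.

From (1): quill ∈ Red.
From (5): gasket ∈ Blue.
(3): urn ∉ Blue.
(4): only 3 candidates remain for Blue, so all are in.
(2): only 1 candidates remain for Upper, so all are in.

Upper = {urn}; Red = {quill}; Blue = {cable, emblem, gasket}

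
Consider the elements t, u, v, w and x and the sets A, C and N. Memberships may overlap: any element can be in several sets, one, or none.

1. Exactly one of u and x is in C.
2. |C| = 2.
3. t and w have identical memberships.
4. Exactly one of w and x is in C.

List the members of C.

C = {v, x}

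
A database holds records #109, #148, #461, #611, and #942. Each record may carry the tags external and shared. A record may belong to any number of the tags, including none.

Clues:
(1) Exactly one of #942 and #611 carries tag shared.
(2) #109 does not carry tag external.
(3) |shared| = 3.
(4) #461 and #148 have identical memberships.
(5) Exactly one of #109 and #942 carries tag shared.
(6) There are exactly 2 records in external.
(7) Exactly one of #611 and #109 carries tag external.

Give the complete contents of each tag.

external = {#611, #942}; shared = {#148, #461, #942}

From (2): #109 ∉ external.
(7) (exactly one): #611 ∈ external.
Suppose #109 ∈ shared: no assignment then satisfies all the clues, so #109 ∉ shared.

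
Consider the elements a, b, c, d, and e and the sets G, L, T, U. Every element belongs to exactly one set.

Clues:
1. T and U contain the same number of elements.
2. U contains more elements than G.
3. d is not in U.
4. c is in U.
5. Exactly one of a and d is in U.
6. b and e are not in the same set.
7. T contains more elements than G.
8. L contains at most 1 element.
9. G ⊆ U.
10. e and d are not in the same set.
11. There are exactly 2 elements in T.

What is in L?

L = {e}

From (3): d ∉ U.
From (4): c ∈ U.
(5) (exactly one): a ∈ U.
(9) contrapositive: d ∉ G.
Suppose b ∈ L: no assignment then satisfies all the clues, so b ∉ L.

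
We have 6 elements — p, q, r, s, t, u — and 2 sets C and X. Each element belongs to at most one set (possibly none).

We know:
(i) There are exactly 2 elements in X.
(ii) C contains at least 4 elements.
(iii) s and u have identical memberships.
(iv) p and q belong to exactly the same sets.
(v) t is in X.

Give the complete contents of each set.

C = {p, q, s, u}; X = {r, t}

From (v): t ∈ X.
Suppose p ∉ C: no assignment then satisfies all the clues, so p ∈ C.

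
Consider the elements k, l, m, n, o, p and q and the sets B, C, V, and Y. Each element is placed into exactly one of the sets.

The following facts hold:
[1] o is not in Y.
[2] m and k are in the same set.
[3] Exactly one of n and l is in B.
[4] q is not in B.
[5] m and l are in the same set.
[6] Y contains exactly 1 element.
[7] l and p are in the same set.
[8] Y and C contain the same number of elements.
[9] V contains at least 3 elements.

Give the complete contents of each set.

B = {n}; C = {o}; V = {k, l, m, p}; Y = {q}

From (1): o ∉ Y.
From (4): q ∉ B.
Suppose k ∈ B: no assignment then satisfies all the clues, so k ∉ B.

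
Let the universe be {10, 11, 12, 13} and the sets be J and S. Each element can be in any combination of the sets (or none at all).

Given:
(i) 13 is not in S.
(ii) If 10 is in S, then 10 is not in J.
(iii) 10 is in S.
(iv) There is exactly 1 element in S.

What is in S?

From (i): 13 ∉ S.
From (iii): 10 ∈ S.
(ii): 10 ∉ J.
(iv): S already has 1, so the rest are out.

S = {10}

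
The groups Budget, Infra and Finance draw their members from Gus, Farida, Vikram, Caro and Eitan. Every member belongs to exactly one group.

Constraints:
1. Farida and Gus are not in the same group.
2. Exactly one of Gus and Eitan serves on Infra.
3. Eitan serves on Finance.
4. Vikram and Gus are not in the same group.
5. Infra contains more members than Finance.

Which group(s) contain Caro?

Caro: Infra

From (3): Eitan ∈ Finance.
(2) (exactly one): Gus ∈ Infra.
(4): Vikram ∉ Infra.
(1): Farida ∉ Infra.
Suppose Caro ∈ Budget: no assignment then satisfies all the clues, so Caro ∉ Budget.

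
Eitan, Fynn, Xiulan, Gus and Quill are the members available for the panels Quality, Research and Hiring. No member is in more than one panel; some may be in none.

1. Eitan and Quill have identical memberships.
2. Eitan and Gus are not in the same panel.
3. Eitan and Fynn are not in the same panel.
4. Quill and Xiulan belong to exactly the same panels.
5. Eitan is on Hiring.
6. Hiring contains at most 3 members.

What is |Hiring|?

From (5): Eitan ∈ Hiring.
(1): Quill matches Eitan: Quill ∉ Quality.
(1): Quill matches Eitan: Quill ∉ Research.
(1): Quill matches Eitan: Quill ∈ Hiring.
(2): Gus ∉ Hiring.
(3): Fynn ∉ Hiring.
(4): Xiulan matches Quill: Xiulan ∉ Quality.
(4): Xiulan matches Quill: Xiulan ∉ Research.
(4): Xiulan matches Quill: Xiulan ∈ Hiring.

3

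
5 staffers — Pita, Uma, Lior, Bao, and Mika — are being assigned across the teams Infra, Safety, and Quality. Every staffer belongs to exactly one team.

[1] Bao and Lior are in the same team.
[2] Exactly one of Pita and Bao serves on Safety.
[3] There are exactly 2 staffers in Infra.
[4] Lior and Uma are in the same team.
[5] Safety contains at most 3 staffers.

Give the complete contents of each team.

Infra = {Mika, Pita}; Safety = {Bao, Lior, Uma}; Quality = {}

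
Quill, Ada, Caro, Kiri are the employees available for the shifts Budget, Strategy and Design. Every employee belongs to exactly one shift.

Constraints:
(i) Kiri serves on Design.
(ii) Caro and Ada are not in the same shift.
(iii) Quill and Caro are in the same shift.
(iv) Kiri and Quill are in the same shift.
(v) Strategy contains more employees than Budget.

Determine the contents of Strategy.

Strategy = {Ada}

From (i): Kiri ∈ Design.
(iv): Quill matches Kiri: Quill ∉ Budget.
(iv): Quill matches Kiri: Quill ∉ Strategy.
(iv): Quill matches Kiri: Quill ∈ Design.
(iii): Caro matches Quill: Caro ∉ Budget.
(iii): Caro matches Quill: Caro ∉ Strategy.
(iii): Caro matches Quill: Caro ∈ Design.
(ii): Ada ∉ Design.
Suppose Ada ∉ Strategy: no assignment then satisfies all the clues, so Ada ∈ Strategy.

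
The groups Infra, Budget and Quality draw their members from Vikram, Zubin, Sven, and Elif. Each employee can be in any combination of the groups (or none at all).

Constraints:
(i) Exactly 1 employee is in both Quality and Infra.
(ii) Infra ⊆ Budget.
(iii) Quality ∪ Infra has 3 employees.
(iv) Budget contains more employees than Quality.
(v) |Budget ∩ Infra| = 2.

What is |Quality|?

2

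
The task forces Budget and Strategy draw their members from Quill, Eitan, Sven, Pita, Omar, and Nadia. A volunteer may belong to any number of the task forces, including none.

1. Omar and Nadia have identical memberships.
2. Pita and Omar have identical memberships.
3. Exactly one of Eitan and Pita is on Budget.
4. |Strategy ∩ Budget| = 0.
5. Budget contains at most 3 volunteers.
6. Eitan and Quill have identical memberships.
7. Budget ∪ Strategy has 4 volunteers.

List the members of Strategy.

Strategy = {Sven}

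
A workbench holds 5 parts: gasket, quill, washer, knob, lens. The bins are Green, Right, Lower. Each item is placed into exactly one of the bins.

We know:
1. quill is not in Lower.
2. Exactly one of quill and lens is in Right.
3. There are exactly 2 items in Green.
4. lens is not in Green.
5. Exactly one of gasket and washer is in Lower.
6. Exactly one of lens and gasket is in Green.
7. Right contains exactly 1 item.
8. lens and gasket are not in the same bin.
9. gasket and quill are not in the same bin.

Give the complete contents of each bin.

Green = {gasket, knob}; Right = {quill}; Lower = {lens, washer}

From (1): quill ∉ Lower.
From (4): lens ∉ Green.
(6) (exactly one): gasket ∈ Green.
(9): quill ∉ Green.
Only one bin left: quill ∈ Right.
(2) (exactly one): lens ∉ Right.
(5) (exactly one): washer ∈ Lower.
(7): Right already has 1, so the rest are out.
Only one bin left: lens ∈ Lower.
(3): only 2 candidates remain for Green, so all are in.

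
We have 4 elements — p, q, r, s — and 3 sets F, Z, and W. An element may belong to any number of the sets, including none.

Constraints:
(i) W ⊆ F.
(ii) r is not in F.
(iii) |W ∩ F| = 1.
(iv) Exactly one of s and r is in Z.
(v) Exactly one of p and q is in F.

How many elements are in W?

1

From (ii): r ∉ F.
(i) contrapositive: r ∉ W.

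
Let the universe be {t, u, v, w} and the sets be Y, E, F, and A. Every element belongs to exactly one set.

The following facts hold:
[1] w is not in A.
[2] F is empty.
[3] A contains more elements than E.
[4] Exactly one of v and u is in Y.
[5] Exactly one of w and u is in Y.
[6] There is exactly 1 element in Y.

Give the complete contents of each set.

Y = {u}; E = {w}; F = {}; A = {t, v}

From (1): w ∉ A.
(2): F already has 0, so the rest are out.
Suppose t ∈ Y: no assignment then satisfies all the clues, so t ∉ Y.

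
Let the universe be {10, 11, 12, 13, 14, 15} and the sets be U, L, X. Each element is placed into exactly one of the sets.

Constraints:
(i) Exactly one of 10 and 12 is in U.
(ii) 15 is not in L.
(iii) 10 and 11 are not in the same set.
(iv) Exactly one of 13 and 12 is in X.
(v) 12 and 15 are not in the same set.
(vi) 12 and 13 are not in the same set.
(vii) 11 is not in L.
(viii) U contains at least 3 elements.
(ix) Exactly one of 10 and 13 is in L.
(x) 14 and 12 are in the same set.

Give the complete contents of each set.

U = {11, 12, 14}; L = {10}; X = {13, 15}

From (ii): 15 ∉ L.
From (vii): 11 ∉ L.
Suppose 10 ∈ U: no assignment then satisfies all the clues, so 10 ∉ U.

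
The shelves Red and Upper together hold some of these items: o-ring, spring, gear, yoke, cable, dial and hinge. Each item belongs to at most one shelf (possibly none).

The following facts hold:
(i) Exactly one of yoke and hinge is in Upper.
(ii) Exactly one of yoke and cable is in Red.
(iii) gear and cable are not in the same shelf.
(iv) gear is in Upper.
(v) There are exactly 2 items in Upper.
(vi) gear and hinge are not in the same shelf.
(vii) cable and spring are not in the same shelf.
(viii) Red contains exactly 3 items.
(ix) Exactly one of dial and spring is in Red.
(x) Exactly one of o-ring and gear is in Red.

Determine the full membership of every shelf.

From (iv): gear ∈ Upper.
(iii): cable ∉ Upper.
(vi): hinge ∉ Upper.
(x) (exactly one): o-ring ∈ Red.
(i) (exactly one): yoke ∈ Upper.
(ii) (exactly one): cable ∈ Red.
(v): Upper already has 2, so the rest are out.
(vii): spring ∉ Red.
(ix) (exactly one): dial ∈ Red.
(viii): Red already has 3, so the rest are out.

Red = {cable, dial, o-ring}; Upper = {gear, yoke}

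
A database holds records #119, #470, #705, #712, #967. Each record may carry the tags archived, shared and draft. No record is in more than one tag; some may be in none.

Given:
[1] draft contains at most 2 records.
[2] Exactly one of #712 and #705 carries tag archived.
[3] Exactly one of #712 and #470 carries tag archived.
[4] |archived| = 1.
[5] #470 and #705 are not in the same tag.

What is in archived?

archived = {#712}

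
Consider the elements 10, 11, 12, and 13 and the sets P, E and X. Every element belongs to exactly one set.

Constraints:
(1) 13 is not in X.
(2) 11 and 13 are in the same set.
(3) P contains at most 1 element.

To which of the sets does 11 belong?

11: E

From (1): 13 ∉ X.
(2): 11 matches 13: 11 ∉ X.
Suppose 11 ∈ P: no assignment then satisfies all the clues, so 11 ∉ P.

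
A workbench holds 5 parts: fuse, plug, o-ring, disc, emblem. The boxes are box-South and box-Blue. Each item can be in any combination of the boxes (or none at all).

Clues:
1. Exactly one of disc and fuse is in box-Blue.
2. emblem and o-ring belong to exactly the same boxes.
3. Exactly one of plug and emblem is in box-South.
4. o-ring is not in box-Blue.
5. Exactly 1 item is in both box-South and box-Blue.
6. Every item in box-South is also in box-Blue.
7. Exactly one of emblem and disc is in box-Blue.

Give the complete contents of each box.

box-South = {plug}; box-Blue = {disc, plug}

From (4): o-ring ∉ box-Blue.
(2): emblem matches o-ring: emblem ∉ box-Blue.
(6) contrapositive: o-ring ∉ box-South.
(6) contrapositive: emblem ∉ box-South.
(7) (exactly one): disc ∈ box-Blue.
(1) (exactly one): fuse ∉ box-Blue.
(3) (exactly one): plug ∈ box-South.
(6) contrapositive: fuse ∉ box-South.
(6) with plug ∈ box-South: plug ∈ box-Blue.
Suppose disc ∈ box-South: no assignment then satisfies all the clues, so disc ∉ box-South.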